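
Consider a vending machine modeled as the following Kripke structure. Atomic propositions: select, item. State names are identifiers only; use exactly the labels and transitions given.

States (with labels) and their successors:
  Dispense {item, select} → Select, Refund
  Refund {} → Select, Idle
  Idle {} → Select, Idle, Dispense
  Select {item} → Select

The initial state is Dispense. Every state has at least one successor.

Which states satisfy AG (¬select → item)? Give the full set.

{Select}

States satisfying ¬select → item: {Dispense, Select}.
States satisfying AG (¬select → item): {Select}.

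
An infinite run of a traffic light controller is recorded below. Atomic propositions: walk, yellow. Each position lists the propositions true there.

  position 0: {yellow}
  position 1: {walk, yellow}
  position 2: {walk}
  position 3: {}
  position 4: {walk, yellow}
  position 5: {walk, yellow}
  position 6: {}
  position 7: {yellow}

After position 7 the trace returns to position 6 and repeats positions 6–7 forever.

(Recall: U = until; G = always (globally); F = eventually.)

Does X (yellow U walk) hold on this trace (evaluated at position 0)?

The position after 0 is 1; yellow U walk is true there.

Holds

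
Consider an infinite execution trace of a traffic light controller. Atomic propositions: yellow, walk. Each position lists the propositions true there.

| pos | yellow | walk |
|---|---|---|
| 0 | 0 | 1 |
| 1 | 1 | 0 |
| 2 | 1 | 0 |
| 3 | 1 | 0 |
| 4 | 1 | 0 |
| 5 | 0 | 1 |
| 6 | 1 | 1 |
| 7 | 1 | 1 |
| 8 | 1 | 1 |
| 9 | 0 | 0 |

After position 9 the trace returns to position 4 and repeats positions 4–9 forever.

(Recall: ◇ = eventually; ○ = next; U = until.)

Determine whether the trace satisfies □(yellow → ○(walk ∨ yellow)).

Does not hold

yellow → ○(walk ∨ yellow) must hold at every position from 0 onward. It fails at position 8, so □(yellow → ○(walk ∨ yellow)) is false.
Positions where yellow holds: 1, 2, 3, 4, 6, 7, 8.
Check ○(walk ∨ yellow) at each: 1→ok, 2→ok, 3→ok, 4→ok, 6→ok, 7→ok, 8→fails.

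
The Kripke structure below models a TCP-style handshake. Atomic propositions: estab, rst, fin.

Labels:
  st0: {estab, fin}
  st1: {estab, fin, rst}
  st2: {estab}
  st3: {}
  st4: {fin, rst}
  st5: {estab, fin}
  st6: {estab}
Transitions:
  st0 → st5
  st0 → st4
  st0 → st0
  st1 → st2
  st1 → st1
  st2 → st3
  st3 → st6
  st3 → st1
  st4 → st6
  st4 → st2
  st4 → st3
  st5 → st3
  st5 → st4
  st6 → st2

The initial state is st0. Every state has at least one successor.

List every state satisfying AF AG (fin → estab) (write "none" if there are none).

States satisfying AG (fin → estab): {st1, st2, st3, st6}.
States satisfying AF AG (fin → estab): {st1, st2, st3, st4, st5, st6}.

{st1, st2, st3, st4, st5, st6}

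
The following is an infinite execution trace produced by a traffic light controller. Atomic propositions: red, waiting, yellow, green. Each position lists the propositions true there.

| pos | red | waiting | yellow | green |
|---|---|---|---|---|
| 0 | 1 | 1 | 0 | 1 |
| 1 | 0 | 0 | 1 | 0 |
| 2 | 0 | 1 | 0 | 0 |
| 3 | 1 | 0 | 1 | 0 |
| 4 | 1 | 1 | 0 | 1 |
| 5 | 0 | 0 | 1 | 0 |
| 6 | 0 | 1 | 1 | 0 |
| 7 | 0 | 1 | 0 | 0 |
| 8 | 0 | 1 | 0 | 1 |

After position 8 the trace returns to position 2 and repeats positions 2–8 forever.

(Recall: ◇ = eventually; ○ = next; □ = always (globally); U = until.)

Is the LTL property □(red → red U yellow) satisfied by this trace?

red → red U yellow holds at every position 0..8, and those are all positions ever visited, so □(red → red U yellow) holds.
Positions where red holds: 0, 3, 4.
Check red U yellow at each: 0→ok, 3→ok, 4→ok.

Yes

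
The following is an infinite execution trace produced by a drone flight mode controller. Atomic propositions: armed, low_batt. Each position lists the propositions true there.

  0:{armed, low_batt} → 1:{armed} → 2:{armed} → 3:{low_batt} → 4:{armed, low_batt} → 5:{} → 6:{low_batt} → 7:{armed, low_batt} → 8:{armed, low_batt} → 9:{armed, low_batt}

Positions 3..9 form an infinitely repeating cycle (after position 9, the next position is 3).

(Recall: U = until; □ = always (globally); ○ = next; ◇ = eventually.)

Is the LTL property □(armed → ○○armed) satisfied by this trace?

No

armed → ○○armed must hold at every position from 0 onward. It fails at position 1, so □(armed → ○○armed) is false.
Positions where armed holds: 0, 1, 2, 4, 7, 8, 9.
Check ○○armed at each: 0→ok, 1→fails, 2→ok, 4→fails, 7→ok, 8→fails, 9→ok.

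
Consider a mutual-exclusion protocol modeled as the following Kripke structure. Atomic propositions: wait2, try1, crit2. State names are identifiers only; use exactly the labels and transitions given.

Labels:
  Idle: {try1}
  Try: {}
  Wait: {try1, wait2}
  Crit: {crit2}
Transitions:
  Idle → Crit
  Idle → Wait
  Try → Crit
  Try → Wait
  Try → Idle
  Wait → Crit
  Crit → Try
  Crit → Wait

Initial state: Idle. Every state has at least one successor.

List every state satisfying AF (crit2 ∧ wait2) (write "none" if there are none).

States satisfying crit2 ∧ wait2: ∅.
States satisfying AF (crit2 ∧ wait2): ∅.

none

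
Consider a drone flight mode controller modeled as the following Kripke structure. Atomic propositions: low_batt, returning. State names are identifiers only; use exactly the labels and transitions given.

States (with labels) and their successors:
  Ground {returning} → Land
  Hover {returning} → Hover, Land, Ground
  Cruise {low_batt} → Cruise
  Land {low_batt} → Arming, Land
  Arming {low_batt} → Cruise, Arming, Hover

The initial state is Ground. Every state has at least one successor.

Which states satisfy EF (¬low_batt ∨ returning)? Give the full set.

{Ground, Hover, Land, Arming}

States satisfying ¬low_batt ∨ returning: {Ground, Hover}.
States satisfying EF (¬low_batt ∨ returning): {Ground, Hover, Land, Arming}.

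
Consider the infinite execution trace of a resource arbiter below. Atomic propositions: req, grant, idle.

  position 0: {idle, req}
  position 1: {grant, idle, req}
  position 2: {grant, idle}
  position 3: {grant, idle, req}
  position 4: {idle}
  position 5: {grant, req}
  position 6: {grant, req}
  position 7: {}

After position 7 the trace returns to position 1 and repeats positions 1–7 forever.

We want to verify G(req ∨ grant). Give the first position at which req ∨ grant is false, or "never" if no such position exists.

4

Check req ∨ grant at each position in order: 0 ✓, 1 ✓, 2 ✓, 3 ✓.
At position 4 the labels are {idle}, so req ∨ grant is false there. This is the first violation.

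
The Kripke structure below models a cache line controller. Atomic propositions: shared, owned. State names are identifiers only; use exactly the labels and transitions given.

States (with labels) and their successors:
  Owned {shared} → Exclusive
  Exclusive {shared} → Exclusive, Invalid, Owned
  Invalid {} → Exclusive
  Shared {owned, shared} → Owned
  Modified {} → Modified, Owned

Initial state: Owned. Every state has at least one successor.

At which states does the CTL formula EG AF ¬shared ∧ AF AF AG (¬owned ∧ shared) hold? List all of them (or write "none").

States satisfying AF ¬shared: {Invalid, Modified}.
States satisfying EG AF ¬shared: {Modified}.
States satisfying AF AG (¬owned ∧ shared): ∅.
States satisfying AF AF AG (¬owned ∧ shared): ∅.
States satisfying EG AF ¬shared ∧ AF AF AG (¬owned ∧ shared): ∅.

none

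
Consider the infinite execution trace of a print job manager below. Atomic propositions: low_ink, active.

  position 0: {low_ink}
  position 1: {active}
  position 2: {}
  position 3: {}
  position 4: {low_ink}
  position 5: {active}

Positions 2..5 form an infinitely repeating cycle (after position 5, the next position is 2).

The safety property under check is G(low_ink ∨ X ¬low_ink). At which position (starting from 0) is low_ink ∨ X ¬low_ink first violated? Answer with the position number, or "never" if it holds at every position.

3

Check low_ink ∨ X ¬low_ink at each position in order: 0 ✓, 1 ✓, 2 ✓.
At position 3 the labels are {} and the next position 4 has {low_ink}, so low_ink ∨ X ¬low_ink is false there. This is the first violation.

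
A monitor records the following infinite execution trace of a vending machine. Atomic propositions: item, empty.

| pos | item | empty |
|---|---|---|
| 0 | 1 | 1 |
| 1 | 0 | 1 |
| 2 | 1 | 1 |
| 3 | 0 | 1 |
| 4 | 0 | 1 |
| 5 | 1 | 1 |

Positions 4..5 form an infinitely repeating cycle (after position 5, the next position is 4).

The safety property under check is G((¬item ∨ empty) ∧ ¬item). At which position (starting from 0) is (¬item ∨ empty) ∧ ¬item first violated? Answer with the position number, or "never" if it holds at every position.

0

At position 0 the labels are {empty, item}, so (¬item ∨ empty) ∧ ¬item is false there. This is the first violation.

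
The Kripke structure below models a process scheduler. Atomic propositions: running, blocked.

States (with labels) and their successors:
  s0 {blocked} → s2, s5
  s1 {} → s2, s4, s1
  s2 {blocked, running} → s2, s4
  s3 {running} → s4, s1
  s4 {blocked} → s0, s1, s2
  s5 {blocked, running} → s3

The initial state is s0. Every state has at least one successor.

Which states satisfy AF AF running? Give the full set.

{s0, s2, s3, s5}

States satisfying AF running: {s0, s2, s3, s5}.
States satisfying AF AF running: {s0, s2, s3, s5}.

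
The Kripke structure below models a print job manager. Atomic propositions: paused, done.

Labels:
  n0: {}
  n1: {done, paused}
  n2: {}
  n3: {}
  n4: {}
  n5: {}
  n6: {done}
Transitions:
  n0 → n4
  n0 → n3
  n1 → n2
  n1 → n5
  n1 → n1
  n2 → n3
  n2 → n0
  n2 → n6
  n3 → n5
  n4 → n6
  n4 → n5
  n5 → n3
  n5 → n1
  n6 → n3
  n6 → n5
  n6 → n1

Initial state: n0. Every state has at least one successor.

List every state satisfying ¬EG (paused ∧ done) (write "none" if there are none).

{n0, n2, n3, n4, n5, n6}

States satisfying paused ∧ done: {n1}.
States satisfying EG (paused ∧ done): {n1}.
States satisfying ¬EG (paused ∧ done): {n0, n2, n3, n4, n5, n6}.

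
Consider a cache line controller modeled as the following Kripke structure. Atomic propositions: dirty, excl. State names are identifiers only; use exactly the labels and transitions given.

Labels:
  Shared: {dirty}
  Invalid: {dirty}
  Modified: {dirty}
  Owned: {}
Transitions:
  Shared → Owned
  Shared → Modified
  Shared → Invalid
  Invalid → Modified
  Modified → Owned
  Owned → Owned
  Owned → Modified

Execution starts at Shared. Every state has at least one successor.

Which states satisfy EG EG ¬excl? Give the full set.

{Shared, Invalid, Modified, Owned}

States satisfying EG ¬excl: {Shared, Invalid, Modified, Owned}.
States satisfying EG EG ¬excl: {Shared, Invalid, Modified, Owned}.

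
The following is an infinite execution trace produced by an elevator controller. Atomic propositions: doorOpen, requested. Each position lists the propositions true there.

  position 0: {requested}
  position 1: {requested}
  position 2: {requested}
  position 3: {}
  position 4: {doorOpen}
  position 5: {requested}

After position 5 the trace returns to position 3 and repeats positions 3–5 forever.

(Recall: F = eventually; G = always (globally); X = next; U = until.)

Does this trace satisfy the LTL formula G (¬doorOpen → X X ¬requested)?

No

¬doorOpen → X X ¬requested must hold at every position from 0 onward. It fails at position 0, so G (¬doorOpen → X X ¬requested) is false.
Positions where ¬doorOpen holds: 0, 1, 2, 3, 5.
Check X X ¬requested at each: 0→fails, 1→ok, 2→ok, 3→fails, 5→ok.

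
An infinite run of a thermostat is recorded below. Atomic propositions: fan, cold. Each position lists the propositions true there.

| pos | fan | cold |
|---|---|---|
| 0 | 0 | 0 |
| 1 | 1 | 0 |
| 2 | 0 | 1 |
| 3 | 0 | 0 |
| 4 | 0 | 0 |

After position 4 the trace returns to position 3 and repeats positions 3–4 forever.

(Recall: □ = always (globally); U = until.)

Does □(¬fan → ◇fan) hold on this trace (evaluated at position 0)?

Violated

¬fan → ◇fan must hold at every position from 0 onward. It fails at position 2, so □(¬fan → ◇fan) is false.
Positions where ¬fan holds: 0, 2, 3, 4.
Check ◇fan at each: 0→ok, 2→fails, 3→fails, 4→fails.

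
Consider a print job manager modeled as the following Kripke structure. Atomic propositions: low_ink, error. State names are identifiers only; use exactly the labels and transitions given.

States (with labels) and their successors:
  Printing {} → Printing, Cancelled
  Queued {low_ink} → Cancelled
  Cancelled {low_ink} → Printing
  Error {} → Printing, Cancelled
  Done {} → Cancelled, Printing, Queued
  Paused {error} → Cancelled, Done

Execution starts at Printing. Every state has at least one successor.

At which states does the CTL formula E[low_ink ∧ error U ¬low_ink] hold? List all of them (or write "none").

States satisfying low_ink ∧ error: ∅.
States satisfying ¬low_ink: {Printing, Error, Done, Paused}.
States satisfying E[low_ink ∧ error U ¬low_ink]: {Printing, Error, Done, Paused}.

{Printing, Error, Done, Paused}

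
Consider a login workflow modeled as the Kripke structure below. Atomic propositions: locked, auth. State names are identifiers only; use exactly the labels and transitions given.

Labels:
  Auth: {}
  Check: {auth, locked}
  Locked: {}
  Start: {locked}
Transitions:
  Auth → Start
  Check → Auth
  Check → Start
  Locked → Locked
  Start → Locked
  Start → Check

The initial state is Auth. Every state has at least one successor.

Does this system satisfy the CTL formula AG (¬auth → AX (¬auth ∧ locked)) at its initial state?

States satisfying ¬auth → AX (¬auth ∧ locked): {Auth, Check}.
States satisfying AG (¬auth → AX (¬auth ∧ locked)): ∅.
Locked is reachable from Auth and violates ¬auth → AX (¬auth ∧ locked), so AG fails at Auth.
Auth ∉ Sat(AG (¬auth → AX (¬auth ∧ locked))).

Violated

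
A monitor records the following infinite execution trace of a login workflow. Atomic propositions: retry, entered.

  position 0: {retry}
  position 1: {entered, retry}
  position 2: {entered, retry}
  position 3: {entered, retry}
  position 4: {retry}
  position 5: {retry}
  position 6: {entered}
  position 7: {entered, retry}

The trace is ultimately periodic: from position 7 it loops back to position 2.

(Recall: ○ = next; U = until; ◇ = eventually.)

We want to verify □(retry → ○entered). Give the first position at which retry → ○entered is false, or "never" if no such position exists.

3

Check retry → ○entered at each position in order: 0 ✓, 1 ✓, 2 ✓.
At position 3 the labels are {entered, retry} and the next position 4 has {retry}, so retry → ○entered is false there. This is the first violation.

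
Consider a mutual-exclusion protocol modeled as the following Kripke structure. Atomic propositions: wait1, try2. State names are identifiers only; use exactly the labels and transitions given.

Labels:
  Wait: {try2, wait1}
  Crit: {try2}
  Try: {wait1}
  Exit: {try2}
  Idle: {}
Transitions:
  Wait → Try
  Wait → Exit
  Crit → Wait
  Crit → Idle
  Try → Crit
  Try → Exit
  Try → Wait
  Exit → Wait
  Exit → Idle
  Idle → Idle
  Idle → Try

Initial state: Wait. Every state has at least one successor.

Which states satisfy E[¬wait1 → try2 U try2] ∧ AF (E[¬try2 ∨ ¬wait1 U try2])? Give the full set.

{Wait, Crit, Try, Exit}

States satisfying ¬wait1 → try2: {Wait, Crit, Try, Exit}.
States satisfying try2: {Wait, Crit, Exit}.
States satisfying E[¬wait1 → try2 U try2]: {Wait, Crit, Try, Exit}.
States satisfying E[¬try2 ∨ ¬wait1 U try2]: {Wait, Crit, Try, Exit, Idle}.
States satisfying AF (E[¬try2 ∨ ¬wait1 U try2]): {Wait, Crit, Try, Exit, Idle}.
States satisfying E[¬wait1 → try2 U try2] ∧ AF (E[¬try2 ∨ ¬wait1 U try2]): {Wait, Crit, Try, Exit}.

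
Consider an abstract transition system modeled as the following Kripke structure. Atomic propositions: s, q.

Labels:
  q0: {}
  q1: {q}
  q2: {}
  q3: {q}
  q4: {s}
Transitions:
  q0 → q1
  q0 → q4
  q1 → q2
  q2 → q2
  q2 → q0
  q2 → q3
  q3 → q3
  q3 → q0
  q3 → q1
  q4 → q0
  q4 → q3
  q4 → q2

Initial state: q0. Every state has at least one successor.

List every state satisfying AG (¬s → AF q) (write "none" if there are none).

States satisfying ¬s → AF q: {q1, q3, q4}.
States satisfying AG (¬s → AF q): ∅.

none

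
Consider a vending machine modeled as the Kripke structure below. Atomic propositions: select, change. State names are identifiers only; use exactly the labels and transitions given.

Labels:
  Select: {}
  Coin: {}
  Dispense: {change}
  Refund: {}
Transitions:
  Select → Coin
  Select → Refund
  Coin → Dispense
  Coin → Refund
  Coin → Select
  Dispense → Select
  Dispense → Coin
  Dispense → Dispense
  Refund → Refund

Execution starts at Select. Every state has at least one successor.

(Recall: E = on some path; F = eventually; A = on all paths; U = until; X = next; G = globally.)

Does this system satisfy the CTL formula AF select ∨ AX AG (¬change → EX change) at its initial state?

States satisfying select: ∅.
States satisfying AF select: ∅.
States satisfying AG (¬change → EX change): ∅.
States satisfying AX AG (¬change → EX change): ∅.
States satisfying AF select ∨ AX AG (¬change → EX change): ∅.
Select ∉ Sat(AF select ∨ AX AG (¬change → EX change)).

Does not hold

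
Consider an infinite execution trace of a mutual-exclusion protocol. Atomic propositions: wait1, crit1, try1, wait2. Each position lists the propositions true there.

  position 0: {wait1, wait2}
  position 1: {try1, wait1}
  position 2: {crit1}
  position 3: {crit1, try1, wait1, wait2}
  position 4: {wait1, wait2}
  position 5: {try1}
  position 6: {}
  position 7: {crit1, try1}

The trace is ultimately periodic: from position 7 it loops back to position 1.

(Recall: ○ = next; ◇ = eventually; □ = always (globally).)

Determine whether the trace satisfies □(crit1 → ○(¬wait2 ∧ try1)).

crit1 → ○(¬wait2 ∧ try1) must hold at every position from 0 onward. It fails at position 2, so □(crit1 → ○(¬wait2 ∧ try1)) is false.
Positions where crit1 holds: 2, 3, 7.
Check ○(¬wait2 ∧ try1) at each: 2→fails, 3→fails, 7→ok.

No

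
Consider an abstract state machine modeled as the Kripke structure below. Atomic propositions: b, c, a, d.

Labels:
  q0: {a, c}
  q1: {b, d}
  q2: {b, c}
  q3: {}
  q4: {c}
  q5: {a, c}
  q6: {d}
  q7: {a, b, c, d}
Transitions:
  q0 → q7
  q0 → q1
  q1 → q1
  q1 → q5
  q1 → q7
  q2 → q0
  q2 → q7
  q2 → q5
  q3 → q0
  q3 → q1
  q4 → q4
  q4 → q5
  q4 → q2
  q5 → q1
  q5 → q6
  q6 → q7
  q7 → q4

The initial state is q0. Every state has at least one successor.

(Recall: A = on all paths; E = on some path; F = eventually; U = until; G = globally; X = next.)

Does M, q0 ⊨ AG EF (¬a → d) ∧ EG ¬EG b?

Satisfied

States satisfying EF (¬a → d): {q0, q1, q2, q3, q4, q5, q6, q7}.
States satisfying AG EF (¬a → d): {q0, q1, q2, q3, q4, q5, q6, q7}.
States satisfying ¬EG b: {q0, q2, q3, q4, q5, q6, q7}.
States satisfying EG ¬EG b: {q0, q2, q3, q4, q5, q6, q7}.
States satisfying AG EF (¬a → d) ∧ EG ¬EG b: {q0, q2, q3, q4, q5, q6, q7}.
q0 ∈ Sat(AG EF (¬a → d) ∧ EG ¬EG b).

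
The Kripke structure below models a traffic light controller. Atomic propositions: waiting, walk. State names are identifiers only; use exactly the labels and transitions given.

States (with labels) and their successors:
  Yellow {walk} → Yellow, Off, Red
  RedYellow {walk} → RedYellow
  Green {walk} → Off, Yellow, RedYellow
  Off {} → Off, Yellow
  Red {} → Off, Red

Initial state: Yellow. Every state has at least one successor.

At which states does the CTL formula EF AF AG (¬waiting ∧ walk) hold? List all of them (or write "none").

{RedYellow, Green}

States satisfying AF AG (¬waiting ∧ walk): {RedYellow}.
States satisfying EF AF AG (¬waiting ∧ walk): {RedYellow, Green}.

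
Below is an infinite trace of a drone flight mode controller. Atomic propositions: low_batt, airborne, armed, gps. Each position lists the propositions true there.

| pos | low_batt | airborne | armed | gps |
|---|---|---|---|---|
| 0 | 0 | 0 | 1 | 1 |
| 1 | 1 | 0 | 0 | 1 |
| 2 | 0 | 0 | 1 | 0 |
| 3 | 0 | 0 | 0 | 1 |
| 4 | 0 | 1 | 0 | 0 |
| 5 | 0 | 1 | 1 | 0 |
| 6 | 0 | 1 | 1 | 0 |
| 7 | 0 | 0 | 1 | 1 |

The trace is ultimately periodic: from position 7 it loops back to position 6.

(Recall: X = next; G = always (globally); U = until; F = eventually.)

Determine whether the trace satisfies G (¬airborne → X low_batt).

¬airborne → X low_batt must hold at every position from 0 onward. It fails at position 1, so G (¬airborne → X low_batt) is false.
Positions where ¬airborne holds: 0, 1, 2, 3, 7.
Check X low_batt at each: 0→ok, 1→fails, 2→fails, 3→fails, 7→fails.

No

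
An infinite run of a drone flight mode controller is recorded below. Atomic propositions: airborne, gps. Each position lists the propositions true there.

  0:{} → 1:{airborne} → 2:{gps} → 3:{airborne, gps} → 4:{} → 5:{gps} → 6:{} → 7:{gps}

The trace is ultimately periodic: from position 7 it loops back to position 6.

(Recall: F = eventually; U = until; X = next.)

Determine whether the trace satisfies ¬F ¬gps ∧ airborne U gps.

Violated

Walking from position 0: at position 0, gps has not yet held and airborne fails, so airborne U gps is false.
At position 0: ¬F ¬gps is false; airborne U gps is false; so ¬F ¬gps ∧ airborne U gps is false.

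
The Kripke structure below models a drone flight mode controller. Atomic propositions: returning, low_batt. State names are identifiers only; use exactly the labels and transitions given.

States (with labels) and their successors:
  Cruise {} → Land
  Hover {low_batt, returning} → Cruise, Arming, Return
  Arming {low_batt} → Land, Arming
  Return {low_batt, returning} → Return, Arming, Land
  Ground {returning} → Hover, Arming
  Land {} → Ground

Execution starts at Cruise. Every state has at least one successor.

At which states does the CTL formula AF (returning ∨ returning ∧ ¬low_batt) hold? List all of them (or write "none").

States satisfying returning ∨ returning ∧ ¬low_batt: {Hover, Return, Ground}.
States satisfying AF (returning ∨ returning ∧ ¬low_batt): {Cruise, Hover, Return, Ground, Land}.

{Cruise, Hover, Return, Ground, Land}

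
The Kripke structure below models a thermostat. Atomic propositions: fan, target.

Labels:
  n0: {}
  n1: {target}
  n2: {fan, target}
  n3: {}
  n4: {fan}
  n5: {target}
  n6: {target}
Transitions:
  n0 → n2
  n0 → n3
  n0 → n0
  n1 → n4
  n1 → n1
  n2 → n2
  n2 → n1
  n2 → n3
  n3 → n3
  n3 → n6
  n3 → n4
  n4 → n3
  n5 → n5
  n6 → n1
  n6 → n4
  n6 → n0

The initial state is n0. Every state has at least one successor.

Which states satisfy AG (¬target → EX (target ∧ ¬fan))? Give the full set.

{n5}

States satisfying ¬target → EX (target ∧ ¬fan): {n1, n2, n3, n5, n6}.
States satisfying AG (¬target → EX (target ∧ ¬fan)): {n5}.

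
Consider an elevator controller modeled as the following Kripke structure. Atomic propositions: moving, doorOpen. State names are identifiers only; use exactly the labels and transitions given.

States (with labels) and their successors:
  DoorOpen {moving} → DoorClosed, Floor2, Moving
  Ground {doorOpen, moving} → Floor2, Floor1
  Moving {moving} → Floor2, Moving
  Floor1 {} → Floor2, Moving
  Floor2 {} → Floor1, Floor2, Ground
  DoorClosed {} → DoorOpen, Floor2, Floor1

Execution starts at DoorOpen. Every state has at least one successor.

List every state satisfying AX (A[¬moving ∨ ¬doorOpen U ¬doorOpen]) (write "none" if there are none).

{DoorOpen, Ground, Moving, Floor1, DoorClosed}

States satisfying A[¬moving ∨ ¬doorOpen U ¬doorOpen]: {DoorOpen, Moving, Floor1, Floor2, DoorClosed}.
States satisfying AX (A[¬moving ∨ ¬doorOpen U ¬doorOpen]): {DoorOpen, Ground, Moving, Floor1, DoorClosed}.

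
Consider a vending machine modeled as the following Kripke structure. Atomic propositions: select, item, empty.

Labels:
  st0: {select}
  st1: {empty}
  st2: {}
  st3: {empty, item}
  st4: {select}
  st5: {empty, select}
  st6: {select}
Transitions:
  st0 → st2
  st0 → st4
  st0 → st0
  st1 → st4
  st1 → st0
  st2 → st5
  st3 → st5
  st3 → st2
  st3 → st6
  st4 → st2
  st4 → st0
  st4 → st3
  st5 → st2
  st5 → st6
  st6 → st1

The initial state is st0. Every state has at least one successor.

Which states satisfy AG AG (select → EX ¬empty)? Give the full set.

States satisfying AG (select → EX ¬empty): ∅.
States satisfying AG AG (select → EX ¬empty): ∅.

none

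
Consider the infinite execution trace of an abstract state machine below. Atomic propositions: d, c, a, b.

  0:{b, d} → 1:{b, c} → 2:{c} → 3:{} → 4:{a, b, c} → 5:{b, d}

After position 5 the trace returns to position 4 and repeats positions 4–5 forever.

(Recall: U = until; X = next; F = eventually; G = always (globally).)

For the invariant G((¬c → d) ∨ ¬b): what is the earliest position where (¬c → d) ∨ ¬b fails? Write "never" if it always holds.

never

(¬c → d) ∨ ¬b holds at every position 0..5, and those are all the positions the trace ever visits, so the invariant G((¬c → d) ∨ ¬b) is never violated.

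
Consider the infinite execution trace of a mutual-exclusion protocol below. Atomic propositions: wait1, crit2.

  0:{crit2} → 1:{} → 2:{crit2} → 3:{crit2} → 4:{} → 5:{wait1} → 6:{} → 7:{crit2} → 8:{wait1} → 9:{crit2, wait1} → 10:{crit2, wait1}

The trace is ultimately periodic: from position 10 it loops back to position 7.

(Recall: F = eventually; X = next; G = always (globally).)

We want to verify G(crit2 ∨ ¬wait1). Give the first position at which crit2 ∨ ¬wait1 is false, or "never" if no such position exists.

Check crit2 ∨ ¬wait1 at each position in order: 0 ✓, 1 ✓, 2 ✓, 3 ✓, 4 ✓.
At position 5 the labels are {wait1}, so crit2 ∨ ¬wait1 is false there. This is the first violation.

5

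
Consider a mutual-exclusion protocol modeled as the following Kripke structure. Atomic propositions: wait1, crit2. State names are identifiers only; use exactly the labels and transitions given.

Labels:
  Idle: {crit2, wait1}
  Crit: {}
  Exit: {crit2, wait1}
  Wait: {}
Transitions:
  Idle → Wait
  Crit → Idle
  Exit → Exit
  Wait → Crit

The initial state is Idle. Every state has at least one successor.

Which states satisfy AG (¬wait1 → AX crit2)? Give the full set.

{Exit}

States satisfying ¬wait1 → AX crit2: {Idle, Crit, Exit}.
States satisfying AG (¬wait1 → AX crit2): {Exit}.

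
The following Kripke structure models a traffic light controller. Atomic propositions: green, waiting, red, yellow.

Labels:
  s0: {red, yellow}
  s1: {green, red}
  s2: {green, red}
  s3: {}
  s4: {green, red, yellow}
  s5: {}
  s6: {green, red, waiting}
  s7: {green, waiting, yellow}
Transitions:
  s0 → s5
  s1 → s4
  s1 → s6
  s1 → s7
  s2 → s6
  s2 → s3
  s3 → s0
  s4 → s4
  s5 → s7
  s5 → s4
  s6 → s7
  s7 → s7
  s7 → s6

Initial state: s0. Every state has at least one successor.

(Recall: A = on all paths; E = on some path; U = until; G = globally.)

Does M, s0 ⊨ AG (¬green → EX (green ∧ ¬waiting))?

States satisfying ¬green → EX (green ∧ ¬waiting): {s1, s2, s4, s5, s6, s7}.
States satisfying AG (¬green → EX (green ∧ ¬waiting)): {s1, s4, s5, s6, s7}.
s0 is reachable from s0 and violates ¬green → EX (green ∧ ¬waiting), so AG fails at s0.
s0 ∉ Sat(AG (¬green → EX (green ∧ ¬waiting))).

Does not hold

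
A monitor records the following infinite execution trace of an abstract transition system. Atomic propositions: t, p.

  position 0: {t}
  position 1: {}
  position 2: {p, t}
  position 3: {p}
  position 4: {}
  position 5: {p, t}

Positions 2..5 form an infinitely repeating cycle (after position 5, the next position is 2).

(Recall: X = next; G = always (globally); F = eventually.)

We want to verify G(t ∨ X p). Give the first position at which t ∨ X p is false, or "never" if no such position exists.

Check t ∨ X p at each position in order: 0 ✓, 1 ✓, 2 ✓.
At position 3 the labels are {p} and the next position 4 has {}, so t ∨ X p is false there. This is the first violation.

3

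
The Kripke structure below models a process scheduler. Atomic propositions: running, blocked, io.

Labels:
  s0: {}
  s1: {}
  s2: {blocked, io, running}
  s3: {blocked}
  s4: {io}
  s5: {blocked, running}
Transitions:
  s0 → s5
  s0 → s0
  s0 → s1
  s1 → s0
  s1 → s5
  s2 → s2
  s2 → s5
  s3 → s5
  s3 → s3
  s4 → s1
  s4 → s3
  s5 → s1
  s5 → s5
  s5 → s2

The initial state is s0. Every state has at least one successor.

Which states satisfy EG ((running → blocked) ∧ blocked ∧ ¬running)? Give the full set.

States satisfying (running → blocked) ∧ blocked ∧ ¬running: {s3}.
States satisfying EG ((running → blocked) ∧ blocked ∧ ¬running): {s3}.

{s3}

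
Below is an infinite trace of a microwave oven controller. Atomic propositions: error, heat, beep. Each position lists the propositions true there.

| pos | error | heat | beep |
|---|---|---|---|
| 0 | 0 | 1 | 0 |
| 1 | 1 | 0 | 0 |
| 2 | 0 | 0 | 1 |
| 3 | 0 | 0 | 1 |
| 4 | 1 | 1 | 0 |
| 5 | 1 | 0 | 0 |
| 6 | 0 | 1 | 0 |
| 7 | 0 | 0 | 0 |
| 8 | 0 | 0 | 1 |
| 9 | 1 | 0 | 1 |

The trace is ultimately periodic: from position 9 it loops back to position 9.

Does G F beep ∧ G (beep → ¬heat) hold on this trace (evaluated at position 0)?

F beep holds at every position 0..9, and those are all positions ever visited, so G F beep holds.
beep → ¬heat holds at every position 0..9, and those are all positions ever visited, so G (beep → ¬heat) holds.
Positions where beep holds: 2, 3, 8, 9.
Check ¬heat at each: 2→ok, 3→ok, 8→ok, 9→ok.
At position 0: G F beep is true; G (beep → ¬heat) is true; so G F beep ∧ G (beep → ¬heat) is true.

Satisfied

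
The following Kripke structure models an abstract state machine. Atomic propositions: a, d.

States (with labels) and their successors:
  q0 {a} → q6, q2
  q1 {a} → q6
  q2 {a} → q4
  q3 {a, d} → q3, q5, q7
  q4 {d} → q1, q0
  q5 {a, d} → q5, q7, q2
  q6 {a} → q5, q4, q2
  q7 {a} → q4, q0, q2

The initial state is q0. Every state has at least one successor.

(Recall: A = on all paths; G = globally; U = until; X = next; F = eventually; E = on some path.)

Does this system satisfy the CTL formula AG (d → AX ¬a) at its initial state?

No

States satisfying d → AX ¬a: {q0, q1, q2, q6, q7}.
States satisfying AG (d → AX ¬a): ∅.
q4 is reachable from q0 and violates d → AX ¬a, so AG fails at q0.
q0 ∉ Sat(AG (d → AX ¬a)).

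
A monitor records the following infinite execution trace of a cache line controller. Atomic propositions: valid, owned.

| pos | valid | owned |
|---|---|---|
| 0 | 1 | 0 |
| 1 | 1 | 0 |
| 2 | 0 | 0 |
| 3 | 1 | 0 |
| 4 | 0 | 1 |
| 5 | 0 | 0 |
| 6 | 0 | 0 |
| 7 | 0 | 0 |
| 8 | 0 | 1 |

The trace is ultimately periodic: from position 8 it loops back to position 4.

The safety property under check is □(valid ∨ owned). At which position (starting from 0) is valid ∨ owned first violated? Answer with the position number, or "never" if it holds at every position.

Check valid ∨ owned at each position in order: 0 ✓, 1 ✓.
At position 2 the labels are {}, so valid ∨ owned is false there. This is the first violation.

2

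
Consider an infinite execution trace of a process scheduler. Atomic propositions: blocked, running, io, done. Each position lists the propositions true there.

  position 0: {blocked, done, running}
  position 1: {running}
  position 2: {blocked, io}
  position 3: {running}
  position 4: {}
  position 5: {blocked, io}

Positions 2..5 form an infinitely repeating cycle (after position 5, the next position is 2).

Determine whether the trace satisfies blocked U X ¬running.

Walking from position 0: X ¬running first holds at position 1, and blocked holds at every earlier position along the way, so blocked U X ¬running holds.

Holds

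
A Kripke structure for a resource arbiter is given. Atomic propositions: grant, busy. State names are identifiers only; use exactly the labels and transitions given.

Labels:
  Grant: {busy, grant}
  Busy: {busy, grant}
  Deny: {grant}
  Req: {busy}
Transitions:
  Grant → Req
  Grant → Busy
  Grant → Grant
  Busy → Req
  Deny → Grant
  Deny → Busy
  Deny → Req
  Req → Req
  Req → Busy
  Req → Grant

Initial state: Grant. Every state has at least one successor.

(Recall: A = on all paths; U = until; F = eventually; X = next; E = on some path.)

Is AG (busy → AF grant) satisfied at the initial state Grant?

Violated

States satisfying busy → AF grant: {Grant, Busy, Deny}.
States satisfying AG (busy → AF grant): ∅.
Req is reachable from Grant and violates busy → AF grant, so AG fails at Grant.
Grant ∉ Sat(AG (busy → AF grant)).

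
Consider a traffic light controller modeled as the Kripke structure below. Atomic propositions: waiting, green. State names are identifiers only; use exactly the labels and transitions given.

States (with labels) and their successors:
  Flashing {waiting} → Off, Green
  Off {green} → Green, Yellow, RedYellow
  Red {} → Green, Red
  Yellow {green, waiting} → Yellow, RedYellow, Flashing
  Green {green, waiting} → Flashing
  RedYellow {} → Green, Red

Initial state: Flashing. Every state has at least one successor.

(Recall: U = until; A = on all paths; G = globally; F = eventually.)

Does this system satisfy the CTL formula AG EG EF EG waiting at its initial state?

Holds

States satisfying EG EF EG waiting: {Flashing, Off, Red, Yellow, Green, RedYellow}.
States satisfying AG EG EF EG waiting: {Flashing, Off, Red, Yellow, Green, RedYellow}.
Every state reachable from Flashing satisfies EG EF EG waiting.
Flashing ∈ Sat(AG EG EF EG waiting).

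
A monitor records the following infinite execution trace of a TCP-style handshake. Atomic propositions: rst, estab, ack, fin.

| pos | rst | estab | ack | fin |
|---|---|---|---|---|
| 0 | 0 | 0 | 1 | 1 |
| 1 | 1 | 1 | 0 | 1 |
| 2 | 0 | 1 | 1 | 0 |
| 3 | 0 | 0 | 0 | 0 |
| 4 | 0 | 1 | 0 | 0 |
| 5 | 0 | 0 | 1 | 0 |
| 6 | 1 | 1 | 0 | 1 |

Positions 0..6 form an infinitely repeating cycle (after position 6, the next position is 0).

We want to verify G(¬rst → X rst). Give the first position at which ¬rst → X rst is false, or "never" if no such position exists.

2

Check ¬rst → X rst at each position in order: 0 ✓, 1 ✓.
At position 2 the labels are {ack, estab} and the next position 3 has {}, so ¬rst → X rst is false there. This is the first violation.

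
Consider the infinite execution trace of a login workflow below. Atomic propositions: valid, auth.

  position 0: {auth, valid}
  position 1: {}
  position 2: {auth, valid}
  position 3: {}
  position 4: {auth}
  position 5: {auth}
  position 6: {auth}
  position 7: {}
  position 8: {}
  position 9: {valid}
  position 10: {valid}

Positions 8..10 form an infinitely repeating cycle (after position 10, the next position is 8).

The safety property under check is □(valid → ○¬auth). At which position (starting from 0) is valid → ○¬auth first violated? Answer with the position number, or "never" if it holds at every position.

valid → ○¬auth holds at every position 0..10, and those are all the positions the trace ever visits, so the invariant □(valid → ○¬auth) is never violated.

never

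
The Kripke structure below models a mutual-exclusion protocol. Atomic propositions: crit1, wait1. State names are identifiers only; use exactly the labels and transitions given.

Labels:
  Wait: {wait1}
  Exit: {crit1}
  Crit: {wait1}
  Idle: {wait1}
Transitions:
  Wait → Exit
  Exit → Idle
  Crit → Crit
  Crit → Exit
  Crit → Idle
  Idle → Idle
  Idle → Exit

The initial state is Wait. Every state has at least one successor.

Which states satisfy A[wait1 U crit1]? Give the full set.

States satisfying wait1: {Wait, Crit, Idle}.
States satisfying crit1: {Exit}.
States satisfying A[wait1 U crit1]: {Wait, Exit}.

{Wait, Exit}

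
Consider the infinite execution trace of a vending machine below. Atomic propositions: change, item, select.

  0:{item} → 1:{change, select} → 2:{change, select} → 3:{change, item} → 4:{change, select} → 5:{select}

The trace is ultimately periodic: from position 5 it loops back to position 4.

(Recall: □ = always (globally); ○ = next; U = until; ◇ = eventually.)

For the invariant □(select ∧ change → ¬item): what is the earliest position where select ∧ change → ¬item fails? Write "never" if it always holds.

never

select ∧ change → ¬item holds at every position 0..5, and those are all the positions the trace ever visits, so the invariant □(select ∧ change → ¬item) is never violated.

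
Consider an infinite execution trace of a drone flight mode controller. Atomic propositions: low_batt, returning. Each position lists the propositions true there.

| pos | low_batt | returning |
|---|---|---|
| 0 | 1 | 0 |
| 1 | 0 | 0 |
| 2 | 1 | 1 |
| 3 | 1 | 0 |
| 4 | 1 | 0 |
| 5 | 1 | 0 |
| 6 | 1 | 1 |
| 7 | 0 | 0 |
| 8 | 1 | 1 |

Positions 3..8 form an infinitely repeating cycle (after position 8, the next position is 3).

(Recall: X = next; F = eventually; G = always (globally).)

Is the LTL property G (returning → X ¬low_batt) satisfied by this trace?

No

returning → X ¬low_batt must hold at every position from 0 onward. It fails at position 2, so G (returning → X ¬low_batt) is false.
Positions where returning holds: 2, 6, 8.
Check X ¬low_batt at each: 2→fails, 6→ok, 8→fails.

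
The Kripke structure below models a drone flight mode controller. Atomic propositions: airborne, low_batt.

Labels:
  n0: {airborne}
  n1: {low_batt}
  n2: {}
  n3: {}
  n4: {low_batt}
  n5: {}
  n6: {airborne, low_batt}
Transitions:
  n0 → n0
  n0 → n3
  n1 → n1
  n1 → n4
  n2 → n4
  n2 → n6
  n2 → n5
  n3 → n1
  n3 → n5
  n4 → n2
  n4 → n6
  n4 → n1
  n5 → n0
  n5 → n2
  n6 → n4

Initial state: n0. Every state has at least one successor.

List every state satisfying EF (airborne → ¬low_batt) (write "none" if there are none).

States satisfying airborne → ¬low_batt: {n0, n1, n2, n3, n4, n5}.
States satisfying EF (airborne → ¬low_batt): {n0, n1, n2, n3, n4, n5, n6}.

{n0, n1, n2, n3, n4, n5, n6}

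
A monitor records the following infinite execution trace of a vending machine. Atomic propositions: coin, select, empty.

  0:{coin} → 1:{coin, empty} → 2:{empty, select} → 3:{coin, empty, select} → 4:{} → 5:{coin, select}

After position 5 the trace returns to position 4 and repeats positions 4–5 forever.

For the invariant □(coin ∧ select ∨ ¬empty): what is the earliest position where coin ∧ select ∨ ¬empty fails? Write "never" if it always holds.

Check coin ∧ select ∨ ¬empty at each position in order: 0 ✓.
At position 1 the labels are {coin, empty}, so coin ∧ select ∨ ¬empty is false there. This is the first violation.

1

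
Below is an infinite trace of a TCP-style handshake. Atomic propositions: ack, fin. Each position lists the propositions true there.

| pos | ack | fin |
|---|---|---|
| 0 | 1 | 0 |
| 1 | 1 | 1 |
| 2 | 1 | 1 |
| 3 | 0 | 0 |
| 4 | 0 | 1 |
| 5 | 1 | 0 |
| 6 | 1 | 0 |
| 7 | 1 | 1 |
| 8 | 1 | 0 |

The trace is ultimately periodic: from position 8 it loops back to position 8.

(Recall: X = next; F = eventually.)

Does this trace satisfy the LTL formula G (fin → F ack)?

Holds

fin → F ack holds at every position 0..8, and those are all positions ever visited, so G (fin → F ack) holds.
Positions where fin holds: 1, 2, 4, 7.
Check F ack at each: 1→ok, 2→ok, 4→ok, 7→ok.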